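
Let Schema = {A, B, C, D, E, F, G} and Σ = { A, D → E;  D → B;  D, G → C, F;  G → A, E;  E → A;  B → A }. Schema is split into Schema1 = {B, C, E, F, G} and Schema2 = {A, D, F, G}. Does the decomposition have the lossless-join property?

No

Common attributes: Schema1 ∩ Schema2 = {F, G}.
Closure of {F, G}: G → A, E applies, adding A, E. So (F, G)⁺ = {A, E, F, G}.
The closure contains neither all of Schema1 = {B, C, E, F, G} nor all of Schema2 = {A, D, F, G}, so the common attributes are not a superkey of either fragment. The join is lossy.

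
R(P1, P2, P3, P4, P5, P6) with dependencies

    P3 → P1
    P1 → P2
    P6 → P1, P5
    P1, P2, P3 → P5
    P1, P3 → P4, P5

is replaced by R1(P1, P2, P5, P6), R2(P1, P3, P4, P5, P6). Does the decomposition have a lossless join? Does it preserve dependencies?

lossless and dependency-preserving

Lossless test: (P1, P5, P6)⁺ = {P1, P2, P5, P6}, which contains all of one fragment — lossless.
Dependency preservation: P1, P2, P3 → P5 is not contained in any single fragment, but the restricted closure of its left-hand side across the fragments still reaches the right-hand side; the remaining FDs each lie inside some fragment. All dependencies are preserved.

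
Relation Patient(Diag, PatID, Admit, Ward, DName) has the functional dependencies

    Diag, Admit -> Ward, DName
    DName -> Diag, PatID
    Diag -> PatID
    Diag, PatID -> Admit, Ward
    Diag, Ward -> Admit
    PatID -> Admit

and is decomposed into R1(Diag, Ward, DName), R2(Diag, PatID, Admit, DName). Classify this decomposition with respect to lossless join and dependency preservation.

Lossless test: (Diag, DName)⁺ = {Diag, PatID, Admit, Ward, DName}, which contains all of one fragment — lossless.
Dependency preservation: Diag, Admit → Ward, DName; Diag, PatID → Admit, Ward; Diag, Ward → Admit are not contained in any single fragment, but the restricted closure of each left-hand side across the fragments still reaches the right-hand side; the remaining FDs each lie inside some fragment. All dependencies are preserved.

lossless and dependency-preserving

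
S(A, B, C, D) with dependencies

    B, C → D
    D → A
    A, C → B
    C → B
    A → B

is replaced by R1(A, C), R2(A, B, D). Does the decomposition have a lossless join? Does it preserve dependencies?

Lossless test: (A)⁺ = {A, B}, which is a superkey of neither fragment — lossy.
Dependency preservation: the restricted closure of {B, C} across the fragments never reaches {D}, so B, C → D cannot be enforced without a join — not preserved.

lossy and not dependency-preserving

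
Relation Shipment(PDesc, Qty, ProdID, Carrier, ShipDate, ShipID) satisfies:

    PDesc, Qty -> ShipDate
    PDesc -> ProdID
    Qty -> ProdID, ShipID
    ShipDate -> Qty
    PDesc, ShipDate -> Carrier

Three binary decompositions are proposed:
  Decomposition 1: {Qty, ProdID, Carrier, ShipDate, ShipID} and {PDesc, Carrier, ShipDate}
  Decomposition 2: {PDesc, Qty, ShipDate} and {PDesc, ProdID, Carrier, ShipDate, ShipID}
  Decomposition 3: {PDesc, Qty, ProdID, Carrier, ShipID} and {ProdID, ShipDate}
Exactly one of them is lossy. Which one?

Decomposition 3

Decomposition 1: common = {Carrier, ShipDate}, closure = {Qty, ProdID, Carrier, ShipDate, ShipID} → lossless.
Decomposition 2: common = {PDesc, ShipDate}, closure = {PDesc, Qty, ProdID, Carrier, ShipDate, ShipID} → lossless.
Decomposition 3: common = {ProdID}, closure = {ProdID} → lossy.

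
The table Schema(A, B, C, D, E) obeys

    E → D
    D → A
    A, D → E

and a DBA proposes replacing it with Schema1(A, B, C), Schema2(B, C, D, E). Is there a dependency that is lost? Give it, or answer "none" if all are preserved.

Check D → A: no single fragment contains all of {A, D}, and the restricted closure of {D} across the fragments never reaches {A}.
E → D is preserved.
A, D → E is preserved.

D → A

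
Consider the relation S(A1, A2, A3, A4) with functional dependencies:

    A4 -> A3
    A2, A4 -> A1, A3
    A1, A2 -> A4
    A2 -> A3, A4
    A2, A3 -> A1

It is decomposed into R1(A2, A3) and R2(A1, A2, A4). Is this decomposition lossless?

Common attributes: R1 ∩ R2 = {A2}.
Closure of {A2}: A2 → A3, A4 applies, adding A3, A4; A2, A3 → A1 applies, adding A1. So (A2)⁺ = {A1, A2, A3, A4}.
This closure contains every attribute of R1, so R1 ∩ R2 → R1. The join is lossless.

Yes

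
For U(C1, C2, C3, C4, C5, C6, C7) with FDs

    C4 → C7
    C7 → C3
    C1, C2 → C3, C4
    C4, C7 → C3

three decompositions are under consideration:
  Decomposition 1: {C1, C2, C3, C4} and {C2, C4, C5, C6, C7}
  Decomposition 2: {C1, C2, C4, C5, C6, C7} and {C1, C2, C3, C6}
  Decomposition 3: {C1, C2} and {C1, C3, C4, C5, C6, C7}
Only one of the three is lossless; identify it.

Decomposition 2

Decomposition 1: common = {C2, C4}, closure = {C2, C3, C4, C7} → lossy.
Decomposition 2: common = {C1, C2, C6}, closure = {C1, C2, C3, C4, C6, C7} → lossless.
Decomposition 3: common = {C1}, closure = {C1} → lossy.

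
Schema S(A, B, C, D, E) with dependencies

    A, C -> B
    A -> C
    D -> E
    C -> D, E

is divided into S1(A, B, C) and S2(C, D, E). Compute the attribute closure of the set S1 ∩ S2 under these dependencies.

C, D, E

S1 ∩ S2 = {C}.
C → D, E applies, adding D, E
Closure: {C, D, E}.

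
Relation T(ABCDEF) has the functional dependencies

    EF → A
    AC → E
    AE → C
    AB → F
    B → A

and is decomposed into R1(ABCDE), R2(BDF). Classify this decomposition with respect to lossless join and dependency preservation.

lossless but not dependency-preserving

Lossless test: (BD)⁺ = {ABDF}, which contains all of one fragment — lossless.
Dependency preservation: the restricted closure of {EF} across the fragments never reaches {A}, so EF → A cannot be enforced without a join — not preserved.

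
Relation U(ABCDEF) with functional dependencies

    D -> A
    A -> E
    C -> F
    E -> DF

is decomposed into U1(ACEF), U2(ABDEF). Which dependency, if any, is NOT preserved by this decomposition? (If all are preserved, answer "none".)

D → A lies within U2.
A → E lies within U1.
C → F lies within U1.
E → DF lies within U2.
Every dependency is enforceable on the fragments, so the decomposition is dependency-preserving.

none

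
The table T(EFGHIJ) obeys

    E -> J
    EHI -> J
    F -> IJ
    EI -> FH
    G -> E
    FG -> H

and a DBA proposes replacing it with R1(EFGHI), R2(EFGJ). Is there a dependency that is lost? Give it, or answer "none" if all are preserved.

none

E → J lies within R2.
EHI → J: restricted closure across fragments reaches J.
F → IJ: restricted closure across fragments reaches IJ.
EI → FH lies within R1.
G → E lies within R1.
FG → H lies within R1.
Every dependency is enforceable on the fragments, so the decomposition is dependency-preserving.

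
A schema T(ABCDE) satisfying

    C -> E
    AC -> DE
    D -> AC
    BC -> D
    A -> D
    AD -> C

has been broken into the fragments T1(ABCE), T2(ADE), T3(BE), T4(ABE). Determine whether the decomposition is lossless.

Chase test. Columns are ABCDE; row i has aⱼ where attribute j ∈ Ti, else bᵢⱼ.
Initial tableau (one row per fragment):
  row 1: a1 a2 a3 b14 a5
  row 2: a1 b22 b23 a4 a5
  row 3: b31 a2 b33 b34 a5
  row 4: a1 a2 b43 b44 a5
Rows 1 and 2 agree on A; apply A→D and equate their D entries.
Rows 1 and 4 agree on A; apply A→D and equate their D entries.
Rows 1 and 2 agree on AD; apply AD→C and equate their C entries.
Rows 1 and 4 agree on AD; apply AD→C and equate their C entries.
Row 1 is now all distinguished symbols — the join is lossless.

Yes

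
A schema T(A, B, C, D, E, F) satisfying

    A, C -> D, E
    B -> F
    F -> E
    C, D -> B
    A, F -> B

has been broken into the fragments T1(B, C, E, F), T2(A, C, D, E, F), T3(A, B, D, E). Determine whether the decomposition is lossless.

Chase test. Columns are A, B, C, D, E, F; row i has aⱼ where attribute j ∈ Ti, else bᵢⱼ.
Initial tableau (one row per fragment):
  row 1: b11 a2 a3 b14 a5 a6
  row 2: a1 b22 a3 a4 a5 a6
  row 3: a1 a2 b33 a4 a5 b36
Rows 1 and 3 agree on B; apply B→F and equate their F entries.
Rows 2 and 3 agree on A, F; apply A, F→B and equate their B entries.
Row 2 is now all distinguished symbols — the join is lossless.

Yes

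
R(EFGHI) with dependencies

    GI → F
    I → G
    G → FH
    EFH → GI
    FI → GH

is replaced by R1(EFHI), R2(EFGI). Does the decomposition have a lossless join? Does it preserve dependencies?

lossless but not dependency-preserving

Lossless test: (EFI)⁺ = {EFGHI}, which contains all of one fragment — lossless.
Dependency preservation: the restricted closure of {G} across the fragments never reaches {FH}, so G → FH cannot be enforced without a join — not preserved.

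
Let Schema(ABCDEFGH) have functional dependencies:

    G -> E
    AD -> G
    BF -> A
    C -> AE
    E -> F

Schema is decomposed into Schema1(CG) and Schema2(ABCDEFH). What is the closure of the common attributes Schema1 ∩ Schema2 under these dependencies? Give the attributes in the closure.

Schema1 ∩ Schema2 = {C}.
C → AE applies, adding AE
E → F applies, adding F
Closure: {ACEF}.

ACEF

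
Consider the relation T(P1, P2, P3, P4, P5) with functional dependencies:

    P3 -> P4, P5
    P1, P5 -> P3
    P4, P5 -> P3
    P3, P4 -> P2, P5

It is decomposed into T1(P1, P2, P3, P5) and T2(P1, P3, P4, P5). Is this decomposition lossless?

Common attributes: T1 ∩ T2 = {P1, P3, P5}.
Closure of {P1, P3, P5}: P3 → P4, P5 applies, adding P4; P3, P4 → P2, P5 applies, adding P2. So (P1, P3, P5)⁺ = {P1, P2, P3, P4, P5}.
This closure contains every attribute of T1, so T1 ∩ T2 → T1. The join is lossless.

Yes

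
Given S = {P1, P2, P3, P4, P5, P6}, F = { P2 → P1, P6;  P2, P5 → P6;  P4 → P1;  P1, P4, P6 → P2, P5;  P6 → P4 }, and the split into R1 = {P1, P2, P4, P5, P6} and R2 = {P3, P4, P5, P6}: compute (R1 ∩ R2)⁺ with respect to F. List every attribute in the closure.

P1, P2, P4, P5, P6

R1 ∩ R2 = {P4, P5, P6}.
P4 → P1 applies, adding P1
P1, P4, P6 → P2, P5 applies, adding P2
Closure: {P1, P2, P4, P5, P6}.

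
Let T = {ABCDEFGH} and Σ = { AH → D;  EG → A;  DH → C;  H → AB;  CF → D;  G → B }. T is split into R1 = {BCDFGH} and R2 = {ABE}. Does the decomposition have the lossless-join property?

Common attributes: R1 ∩ R2 = {B}.
No dependency enlarges {B}, so (B)⁺ = {B}.
The closure contains neither all of R1 = {BCDFGH} nor all of R2 = {ABE}, so the common attributes are not a superkey of either fragment. The join is lossy.

No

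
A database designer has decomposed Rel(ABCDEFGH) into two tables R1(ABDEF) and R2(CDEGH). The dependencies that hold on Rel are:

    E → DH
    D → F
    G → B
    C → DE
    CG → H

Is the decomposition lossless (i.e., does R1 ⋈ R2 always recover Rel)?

No

Common attributes: R1 ∩ R2 = {DE}.
Closure of {DE}: E → DH applies, adding H; D → F applies, adding F. So (DE)⁺ = {DEFH}.
The closure contains neither all of R1 = {ABDEF} nor all of R2 = {CDEGH}, so the common attributes are not a superkey of either fragment. The join is lossy.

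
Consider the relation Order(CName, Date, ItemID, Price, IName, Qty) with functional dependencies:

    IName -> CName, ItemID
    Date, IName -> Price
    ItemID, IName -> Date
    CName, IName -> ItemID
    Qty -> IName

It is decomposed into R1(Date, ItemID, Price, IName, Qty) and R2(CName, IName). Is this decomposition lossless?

Yes

Common attributes: R1 ∩ R2 = {IName}.
Closure of {IName}: IName → CName, ItemID applies, adding CName, ItemID; ItemID, IName → Date applies, adding Date; Date, IName → Price applies, adding Price. So (IName)⁺ = {CName, Date, ItemID, Price, IName}.
This closure contains every attribute of R2, so R1 ∩ R2 → R2. The join is lossless.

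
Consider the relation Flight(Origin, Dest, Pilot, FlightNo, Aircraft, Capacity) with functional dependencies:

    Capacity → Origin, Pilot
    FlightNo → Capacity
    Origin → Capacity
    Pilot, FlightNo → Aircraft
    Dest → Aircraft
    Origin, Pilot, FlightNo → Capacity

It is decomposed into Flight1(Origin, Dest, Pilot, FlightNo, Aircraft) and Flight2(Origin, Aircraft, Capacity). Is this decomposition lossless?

Yes

Common attributes: Flight1 ∩ Flight2 = {Origin, Aircraft}.
Closure of {Origin, Aircraft}: Origin → Capacity applies, adding Capacity; Capacity → Origin, Pilot applies, adding Pilot. So (Origin, Aircraft)⁺ = {Origin, Pilot, Aircraft, Capacity}.
This closure contains every attribute of Flight2, so Flight1 ∩ Flight2 → Flight2. The join is lossless.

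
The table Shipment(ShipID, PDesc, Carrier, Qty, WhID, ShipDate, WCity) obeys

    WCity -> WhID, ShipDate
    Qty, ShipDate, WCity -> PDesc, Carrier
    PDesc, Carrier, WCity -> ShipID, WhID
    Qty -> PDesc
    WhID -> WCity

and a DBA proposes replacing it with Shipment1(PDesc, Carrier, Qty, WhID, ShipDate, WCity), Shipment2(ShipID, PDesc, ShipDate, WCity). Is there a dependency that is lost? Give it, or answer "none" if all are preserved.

Check PDesc, Carrier, WCity → ShipID, WhID: no single fragment contains all of {ShipID, PDesc, Carrier, WhID, WCity}, and the restricted closure of {PDesc, Carrier, WCity} across the fragments never reaches {ShipID, WhID}.
WCity → WhID, ShipDate is preserved.
Qty, ShipDate, WCity → PDesc, Carrier is preserved.
Qty → PDesc is preserved.
WhID → WCity is preserved.

PDesc, Carrier, WCity -> ShipID, WhID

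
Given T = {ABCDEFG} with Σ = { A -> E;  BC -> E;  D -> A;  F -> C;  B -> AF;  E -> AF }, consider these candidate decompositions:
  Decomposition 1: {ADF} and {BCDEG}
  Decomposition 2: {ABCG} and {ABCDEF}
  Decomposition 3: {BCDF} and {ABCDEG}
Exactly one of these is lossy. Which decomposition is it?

Decomposition 1: common = {D}, closure = {ACDEF} → lossless.
Decomposition 2: common = {ABC}, closure = {ABCEF} → lossy.
Decomposition 3: common = {BCD}, closure = {ABCDEF} → lossless.

Decomposition 2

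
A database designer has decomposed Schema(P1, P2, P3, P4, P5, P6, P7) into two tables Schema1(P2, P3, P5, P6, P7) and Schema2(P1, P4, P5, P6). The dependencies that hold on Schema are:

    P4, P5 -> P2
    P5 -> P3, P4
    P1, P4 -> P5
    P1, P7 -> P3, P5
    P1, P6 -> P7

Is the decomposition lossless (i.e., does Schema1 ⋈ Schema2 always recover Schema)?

No

Common attributes: Schema1 ∩ Schema2 = {P5, P6}.
Closure of {P5, P6}: P5 → P3, P4 applies, adding P3, P4; P4, P5 → P2 applies, adding P2. So (P5, P6)⁺ = {P2, P3, P4, P5, P6}.
The closure contains neither all of Schema1 = {P2, P3, P5, P6, P7} nor all of Schema2 = {P1, P4, P5, P6}, so the common attributes are not a superkey of either fragment. The join is lossy.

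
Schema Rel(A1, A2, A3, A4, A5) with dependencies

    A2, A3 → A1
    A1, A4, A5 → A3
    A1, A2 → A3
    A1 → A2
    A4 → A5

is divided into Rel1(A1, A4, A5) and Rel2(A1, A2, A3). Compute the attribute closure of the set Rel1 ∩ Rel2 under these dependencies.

Rel1 ∩ Rel2 = {A1}.
A1 → A2 applies, adding A2
A1, A2 → A3 applies, adding A3
Closure: {A1, A2, A3}.

A1, A2, A3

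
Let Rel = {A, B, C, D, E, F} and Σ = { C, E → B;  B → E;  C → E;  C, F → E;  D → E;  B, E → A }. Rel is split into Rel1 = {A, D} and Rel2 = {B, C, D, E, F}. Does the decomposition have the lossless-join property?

No

Common attributes: Rel1 ∩ Rel2 = {D}.
Closure of {D}: D → E applies, adding E. So (D)⁺ = {D, E}.
The closure contains neither all of Rel1 = {A, D} nor all of Rel2 = {B, C, D, E, F}, so the common attributes are not a superkey of either fragment. The join is lossy.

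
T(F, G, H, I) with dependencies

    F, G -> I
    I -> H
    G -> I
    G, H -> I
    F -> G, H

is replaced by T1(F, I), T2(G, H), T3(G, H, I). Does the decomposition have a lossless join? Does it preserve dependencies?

lossy and not dependency-preserving

Lossless test (chase): Rows 1 and 3 agree on I; apply I→H and equate their H entries. Rows 2 and 3 agree on G; apply G→I and equate their I entries. No row becomes fully distinguished — the join is lossy.
Dependency preservation: the restricted closure of {F} across the fragments never reaches {G, H}, so F → G, H cannot be enforced without a join — not preserved.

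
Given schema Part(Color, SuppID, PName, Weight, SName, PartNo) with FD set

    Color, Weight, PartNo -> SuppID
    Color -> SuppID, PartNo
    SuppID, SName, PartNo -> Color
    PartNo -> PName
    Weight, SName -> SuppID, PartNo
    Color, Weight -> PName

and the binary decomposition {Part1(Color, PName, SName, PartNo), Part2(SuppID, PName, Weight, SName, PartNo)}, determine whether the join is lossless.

Common attributes: Part1 ∩ Part2 = {PName, SName, PartNo}.
No dependency enlarges {PName, SName, PartNo}, so (PName, SName, PartNo)⁺ = {PName, SName, PartNo}.
The closure contains neither all of Part1 = {Color, PName, SName, PartNo} nor all of Part2 = {SuppID, PName, Weight, SName, PartNo}, so the common attributes are not a superkey of either fragment. The join is lossy.

No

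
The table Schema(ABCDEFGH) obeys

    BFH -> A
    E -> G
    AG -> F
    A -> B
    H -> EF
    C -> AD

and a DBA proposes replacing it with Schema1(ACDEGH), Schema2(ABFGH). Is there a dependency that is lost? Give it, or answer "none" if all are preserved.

none

BFH → A lies within Schema2.
E → G lies within Schema1.
AG → F lies within Schema2.
A → B lies within Schema2.
H → EF: restricted closure across fragments reaches EF.
C → AD lies within Schema1.
Every dependency is enforceable on the fragments, so the decomposition is dependency-preserving.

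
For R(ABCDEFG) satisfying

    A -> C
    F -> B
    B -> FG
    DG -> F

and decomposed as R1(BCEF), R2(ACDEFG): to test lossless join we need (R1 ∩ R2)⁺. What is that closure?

BCEFG

R1 ∩ R2 = {CEF}.
F → B applies, adding B
B → FG applies, adding G
Closure: {BCEFG}.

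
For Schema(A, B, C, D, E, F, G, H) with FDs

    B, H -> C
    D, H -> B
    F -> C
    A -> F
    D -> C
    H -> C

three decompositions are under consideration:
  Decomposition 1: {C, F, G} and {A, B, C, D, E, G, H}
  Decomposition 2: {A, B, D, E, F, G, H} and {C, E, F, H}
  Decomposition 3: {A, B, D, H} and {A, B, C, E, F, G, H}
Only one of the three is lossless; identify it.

Decomposition 1: common = {C, G}, closure = {C, G} → lossy.
Decomposition 2: common = {E, F, H}, closure = {C, E, F, H} → lossless.
Decomposition 3: common = {A, B, H}, closure = {A, B, C, F, H} → lossy.

Decomposition 2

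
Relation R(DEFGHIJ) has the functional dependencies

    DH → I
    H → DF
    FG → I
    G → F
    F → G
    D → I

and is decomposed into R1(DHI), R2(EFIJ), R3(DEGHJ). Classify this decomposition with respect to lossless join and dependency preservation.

Lossless test (chase): Rows 1 and 3 agree on DH; apply DH→I and equate their I entries. Rows 1 and 3 agree on H; apply H→DF and equate their DF entries. Rows 1 and 3 agree on F; apply F→G and equate their G entries. No row becomes fully distinguished — the join is lossy.
Dependency preservation: the restricted closure of {H} across the fragments never reaches {DF}, so H → DF cannot be enforced without a join — not preserved.

lossy and not dependency-preserving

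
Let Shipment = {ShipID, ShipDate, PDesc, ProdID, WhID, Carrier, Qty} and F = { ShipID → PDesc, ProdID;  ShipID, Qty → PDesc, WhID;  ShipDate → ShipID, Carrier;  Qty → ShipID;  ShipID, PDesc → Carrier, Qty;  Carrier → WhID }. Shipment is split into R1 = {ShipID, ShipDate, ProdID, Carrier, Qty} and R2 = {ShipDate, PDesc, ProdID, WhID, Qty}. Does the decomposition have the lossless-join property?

Common attributes: R1 ∩ R2 = {ShipDate, ProdID, Qty}.
Closure of {ShipDate, ProdID, Qty}: ShipDate → ShipID, Carrier applies, adding ShipID, Carrier; Carrier → WhID applies, adding WhID; ShipID → PDesc, ProdID applies, adding PDesc. So (ShipDate, ProdID, Qty)⁺ = {ShipID, ShipDate, PDesc, ProdID, WhID, Carrier, Qty}.
This closure contains every attribute of R1, so R1 ∩ R2 → R1. The join is lossless.

Yes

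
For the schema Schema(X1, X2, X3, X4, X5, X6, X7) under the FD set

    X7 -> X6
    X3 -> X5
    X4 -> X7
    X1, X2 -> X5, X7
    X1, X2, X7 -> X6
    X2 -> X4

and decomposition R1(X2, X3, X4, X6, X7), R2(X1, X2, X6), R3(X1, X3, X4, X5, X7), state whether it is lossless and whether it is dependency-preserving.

lossy and not dependency-preserving

Lossless test (chase): Rows 1 and 3 agree on X7; apply X7→X6 and equate their X6 entries. Rows 1 and 3 agree on X3; apply X3→X5 and equate their X5 entries. Rows 1 and 2 agree on X2; apply X2→X4 and equate their X4 entries. Rows 1 and 2 agree on X4; apply X4→X7 and equate their X7 entries. No row becomes fully distinguished — the join is lossy.
Dependency preservation: the restricted closure of {X1, X2} across the fragments never reaches {X5, X7}, so X1, X2 → X5, X7 cannot be enforced without a join — not preserved.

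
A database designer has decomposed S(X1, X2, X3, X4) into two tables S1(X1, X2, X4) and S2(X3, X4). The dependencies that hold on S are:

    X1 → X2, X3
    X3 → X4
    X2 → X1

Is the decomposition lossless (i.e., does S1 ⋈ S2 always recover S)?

Common attributes: S1 ∩ S2 = {X4}.
No dependency enlarges {X4}, so (X4)⁺ = {X4}.
The closure contains neither all of S1 = {X1, X2, X4} nor all of S2 = {X3, X4}, so the common attributes are not a superkey of either fragment. The join is lossy.

No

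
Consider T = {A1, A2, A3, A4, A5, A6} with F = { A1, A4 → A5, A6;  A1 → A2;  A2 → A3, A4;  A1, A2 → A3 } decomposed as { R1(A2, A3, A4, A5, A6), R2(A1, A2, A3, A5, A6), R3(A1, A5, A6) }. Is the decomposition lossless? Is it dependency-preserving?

lossless and dependency-preserving

Lossless test (chase): Rows 2 and 3 agree on A1; apply A1→A2 and equate their A2 entries. Rows 1 and 2 agree on A2; apply A2→A3, A4 and equate their A3, A4 entries. Rows 1 and 3 agree on A2; apply A2→A3, A4 and equate their A3, A4 entries. Row 2 is now all distinguished symbols — the join is lossless.
Dependency preservation: A1, A4 → A5, A6 is not contained in any single fragment, but the restricted closure of its left-hand side across the fragments still reaches the right-hand side; the remaining FDs each lie inside some fragment. All dependencies are preserved.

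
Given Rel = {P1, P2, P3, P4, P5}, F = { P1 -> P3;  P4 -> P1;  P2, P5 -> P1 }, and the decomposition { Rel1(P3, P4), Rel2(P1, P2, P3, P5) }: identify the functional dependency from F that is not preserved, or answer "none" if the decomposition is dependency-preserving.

P4 -> P1

Check P4 → P1: no single fragment contains all of {P1, P4}, and the restricted closure of {P4} across the fragments never reaches {P1}.
P1 → P3 is preserved.
P2, P5 → P1 is preserved.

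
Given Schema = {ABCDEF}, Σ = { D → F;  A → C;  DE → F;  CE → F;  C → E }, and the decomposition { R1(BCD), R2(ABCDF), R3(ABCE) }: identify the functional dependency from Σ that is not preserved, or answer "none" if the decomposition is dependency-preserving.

D → F lies within R2.
A → C lies within R2.
DE → F: restricted closure across fragments reaches F.
CE → F: restricted closure across fragments reaches F.
C → E lies within R3.
Every dependency is enforceable on the fragments, so the decomposition is dependency-preserving.

none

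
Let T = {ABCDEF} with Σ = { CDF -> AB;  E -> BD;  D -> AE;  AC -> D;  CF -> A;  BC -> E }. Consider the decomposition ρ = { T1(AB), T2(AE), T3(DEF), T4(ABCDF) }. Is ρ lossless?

Chase test. Columns are ABCDEF; row i has aⱼ where attribute j ∈ Ti, else bᵢⱼ.
Initial tableau (one row per fragment):
  row 1: a1 a2 b13 b14 b15 b16
  row 2: a1 b22 b23 b24 a5 b26
  row 3: b31 b32 b33 a4 a5 a6
  row 4: a1 a2 a3 a4 b45 a6
Rows 2 and 3 agree on E; apply E→BD and equate their BD entries.
Rows 2 and 3 agree on D; apply D→AE and equate their AE entries.
Rows 2 and 4 agree on D; apply D→AE and equate their AE entries.
Rows 2 and 4 agree on E; apply E→BD and equate their BD entries.
Row 4 is now all distinguished symbols — the join is lossless.

Yes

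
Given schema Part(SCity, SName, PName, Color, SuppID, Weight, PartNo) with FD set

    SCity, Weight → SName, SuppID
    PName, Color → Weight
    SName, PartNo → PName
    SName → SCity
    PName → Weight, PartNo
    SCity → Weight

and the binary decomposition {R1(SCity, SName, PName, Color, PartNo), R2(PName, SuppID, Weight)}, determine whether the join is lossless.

No

Common attributes: R1 ∩ R2 = {PName}.
Closure of {PName}: PName → Weight, PartNo applies, adding Weight, PartNo. So (PName)⁺ = {PName, Weight, PartNo}.
The closure contains neither all of R1 = {SCity, SName, PName, Color, PartNo} nor all of R2 = {PName, SuppID, Weight}, so the common attributes are not a superkey of either fragment. The join is lossy.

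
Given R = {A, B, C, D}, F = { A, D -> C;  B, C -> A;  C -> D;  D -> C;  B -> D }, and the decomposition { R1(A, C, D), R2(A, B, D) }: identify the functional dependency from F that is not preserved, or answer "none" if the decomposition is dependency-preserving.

none

A, D → C lies within R1.
B, C → A: restricted closure across fragments reaches A.
C → D lies within R1.
D → C lies within R1.
B → D lies within R2.
Every dependency is enforceable on the fragments, so the decomposition is dependency-preserving.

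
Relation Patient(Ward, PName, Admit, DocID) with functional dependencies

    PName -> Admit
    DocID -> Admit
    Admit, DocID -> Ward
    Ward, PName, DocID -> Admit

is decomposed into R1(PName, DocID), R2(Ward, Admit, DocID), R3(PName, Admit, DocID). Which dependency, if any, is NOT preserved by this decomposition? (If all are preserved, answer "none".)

PName → Admit lies within R3.
DocID → Admit lies within R2.
Admit, DocID → Ward lies within R2.
Ward, PName, DocID → Admit: restricted closure across fragments reaches Admit.
Every dependency is enforceable on the fragments, so the decomposition is dependency-preserving.

none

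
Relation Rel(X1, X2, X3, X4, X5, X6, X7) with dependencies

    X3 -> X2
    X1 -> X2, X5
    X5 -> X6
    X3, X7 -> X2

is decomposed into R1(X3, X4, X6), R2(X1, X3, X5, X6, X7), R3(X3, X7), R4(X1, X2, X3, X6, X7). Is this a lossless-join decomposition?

Chase test. Columns are X1, X2, X3, X4, X5, X6, X7; row i has aⱼ where attribute j ∈ Ri, else bᵢⱼ.
Initial tableau (one row per fragment):
  row 1: b11 b12 a3 a4 b15 a6 b17
  row 2: a1 b22 a3 b24 a5 a6 a7
  row 3: b31 b32 a3 b34 b35 b36 a7
  row 4: a1 a2 a3 b44 b45 a6 a7
Rows 1 and 2 agree on X3; apply X3→X2 and equate their X2 entries.
Rows 1 and 3 agree on X3; apply X3→X2 and equate their X2 entries.
Rows 1 and 4 agree on X3; apply X3→X2 and equate their X2 entries.
Rows 2 and 4 agree on X1; apply X1→X2, X5 and equate their X2, X5 entries.
No row becomes fully distinguished — the join is lossy.

No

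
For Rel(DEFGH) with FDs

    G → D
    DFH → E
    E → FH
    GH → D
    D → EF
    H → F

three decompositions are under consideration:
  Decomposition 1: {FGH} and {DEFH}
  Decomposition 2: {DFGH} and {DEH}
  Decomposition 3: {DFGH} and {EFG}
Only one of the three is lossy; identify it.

Decomposition 1: common = {FH}, closure = {FH} → lossy.
Decomposition 2: common = {DH}, closure = {DEFH} → lossless.
Decomposition 3: common = {FG}, closure = {DEFGH} → lossless.

Decomposition 1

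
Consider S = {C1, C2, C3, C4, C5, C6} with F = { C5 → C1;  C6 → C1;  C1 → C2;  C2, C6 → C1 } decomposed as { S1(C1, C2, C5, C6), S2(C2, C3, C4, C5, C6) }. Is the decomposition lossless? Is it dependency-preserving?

lossless and dependency-preserving

Lossless test: (C2, C5, C6)⁺ = {C1, C2, C5, C6}, which contains all of one fragment — lossless.
Dependency preservation: every FD's attributes lie within a single fragment, so each can be enforced locally — preserved.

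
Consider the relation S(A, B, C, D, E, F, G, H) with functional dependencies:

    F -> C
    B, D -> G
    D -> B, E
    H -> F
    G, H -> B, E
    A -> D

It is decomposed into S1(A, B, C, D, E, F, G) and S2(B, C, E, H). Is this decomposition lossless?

No

Common attributes: S1 ∩ S2 = {B, C, E}.
No dependency enlarges {B, C, E}, so (B, C, E)⁺ = {B, C, E}.
The closure contains neither all of S1 = {A, B, C, D, E, F, G} nor all of S2 = {B, C, E, H}, so the common attributes are not a superkey of either fragment. The join is lossy.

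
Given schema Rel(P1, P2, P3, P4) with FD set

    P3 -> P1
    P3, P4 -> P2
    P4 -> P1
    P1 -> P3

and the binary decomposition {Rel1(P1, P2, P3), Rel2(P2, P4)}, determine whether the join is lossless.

No

Common attributes: Rel1 ∩ Rel2 = {P2}.
No dependency enlarges {P2}, so (P2)⁺ = {P2}.
The closure contains neither all of Rel1 = {P1, P2, P3} nor all of Rel2 = {P2, P4}, so the common attributes are not a superkey of either fragment. The join is lossy.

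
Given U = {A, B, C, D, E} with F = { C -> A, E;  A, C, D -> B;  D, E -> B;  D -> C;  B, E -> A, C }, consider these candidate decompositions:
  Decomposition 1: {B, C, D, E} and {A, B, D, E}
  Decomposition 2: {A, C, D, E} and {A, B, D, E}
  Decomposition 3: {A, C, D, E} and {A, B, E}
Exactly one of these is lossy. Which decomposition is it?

Decomposition 1: common = {B, D, E}, closure = {A, B, C, D, E} → lossless.
Decomposition 2: common = {A, D, E}, closure = {A, B, C, D, E} → lossless.
Decomposition 3: common = {A, E}, closure = {A, E} → lossy.

Decomposition 3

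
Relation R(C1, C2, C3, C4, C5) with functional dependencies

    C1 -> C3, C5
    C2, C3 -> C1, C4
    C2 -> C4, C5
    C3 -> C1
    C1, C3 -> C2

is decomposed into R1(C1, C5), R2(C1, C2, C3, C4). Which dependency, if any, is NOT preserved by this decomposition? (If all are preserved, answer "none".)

C2 -> C4, C5

Check C2 → C4, C5: no single fragment contains all of {C2, C4, C5}, and the restricted closure of {C2} across the fragments never reaches {C4, C5}.
C1 → C3, C5 is preserved.
C2, C3 → C1, C4 is preserved.
C3 → C1 is preserved.
C1, C3 → C2 is preserved.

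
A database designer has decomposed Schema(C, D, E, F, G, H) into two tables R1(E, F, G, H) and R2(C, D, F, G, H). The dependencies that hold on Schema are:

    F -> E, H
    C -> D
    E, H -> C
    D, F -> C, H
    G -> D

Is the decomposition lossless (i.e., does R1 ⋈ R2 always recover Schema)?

Yes

Common attributes: R1 ∩ R2 = {F, G, H}.
Closure of {F, G, H}: F → E, H applies, adding E; E, H → C applies, adding C; G → D applies, adding D. So (F, G, H)⁺ = {C, D, E, F, G, H}.
This closure contains every attribute of R1, so R1 ∩ R2 → R1. The join is lossless.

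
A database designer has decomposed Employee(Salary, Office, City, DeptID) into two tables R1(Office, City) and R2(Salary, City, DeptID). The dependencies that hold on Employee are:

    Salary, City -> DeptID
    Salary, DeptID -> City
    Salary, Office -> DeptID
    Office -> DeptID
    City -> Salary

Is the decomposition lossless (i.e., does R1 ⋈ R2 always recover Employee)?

Yes

Common attributes: R1 ∩ R2 = {City}.
Closure of {City}: City → Salary applies, adding Salary; Salary, City → DeptID applies, adding DeptID. So (City)⁺ = {Salary, City, DeptID}.
This closure contains every attribute of R2, so R1 ∩ R2 → R2. The join is lossless.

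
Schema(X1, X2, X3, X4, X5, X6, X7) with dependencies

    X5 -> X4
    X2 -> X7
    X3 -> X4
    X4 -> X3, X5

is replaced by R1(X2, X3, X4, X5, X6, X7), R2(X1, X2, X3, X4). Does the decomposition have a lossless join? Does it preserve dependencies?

lossy but dependency-preserving

Lossless test: (X2, X3, X4)⁺ = {X2, X3, X4, X5, X7}, which is a superkey of neither fragment — lossy.
Dependency preservation: every FD's attributes lie within a single fragment, so each can be enforced locally — preserved.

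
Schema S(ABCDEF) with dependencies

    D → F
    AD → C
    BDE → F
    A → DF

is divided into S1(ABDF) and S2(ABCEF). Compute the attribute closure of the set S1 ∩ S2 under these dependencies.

S1 ∩ S2 = {ABF}.
A → DF applies, adding D
AD → C applies, adding C
Closure: {ABCDF}.

ABCDF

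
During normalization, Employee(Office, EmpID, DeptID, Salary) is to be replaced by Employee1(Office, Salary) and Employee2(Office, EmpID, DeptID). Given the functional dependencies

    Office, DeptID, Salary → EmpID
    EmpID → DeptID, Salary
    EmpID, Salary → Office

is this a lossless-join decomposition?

No

Common attributes: Employee1 ∩ Employee2 = {Office}.
No dependency enlarges {Office}, so (Office)⁺ = {Office}.
The closure contains neither all of Employee1 = {Office, Salary} nor all of Employee2 = {Office, EmpID, DeptID}, so the common attributes are not a superkey of either fragment. The join is lossy.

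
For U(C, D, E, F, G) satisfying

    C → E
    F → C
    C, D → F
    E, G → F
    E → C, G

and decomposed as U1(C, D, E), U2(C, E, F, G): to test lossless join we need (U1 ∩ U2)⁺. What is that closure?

C, E, F, G

U1 ∩ U2 = {C, E}.
E → C, G applies, adding G
E, G → F applies, adding F
Closure: {C, E, F, G}.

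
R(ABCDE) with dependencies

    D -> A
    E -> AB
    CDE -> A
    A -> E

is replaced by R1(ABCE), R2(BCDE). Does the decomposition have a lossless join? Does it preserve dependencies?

Lossless test: (BCE)⁺ = {ABCE}, which contains all of one fragment — lossless.
Dependency preservation: D → A; CDE → A are not contained in any single fragment, but the restricted closure of each left-hand side across the fragments still reaches the right-hand side; the remaining FDs each lie inside some fragment. All dependencies are preserved.

lossless and dependency-preserving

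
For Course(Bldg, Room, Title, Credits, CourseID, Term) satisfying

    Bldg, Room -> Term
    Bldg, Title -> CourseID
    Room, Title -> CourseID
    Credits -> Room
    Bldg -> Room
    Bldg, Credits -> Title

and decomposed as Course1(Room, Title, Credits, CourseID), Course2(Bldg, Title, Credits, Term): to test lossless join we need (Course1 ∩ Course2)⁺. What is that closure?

Course1 ∩ Course2 = {Title, Credits}.
Credits → Room applies, adding Room
Room, Title → CourseID applies, adding CourseID
Closure: {Room, Title, Credits, CourseID}.

Room, Title, Credits, CourseID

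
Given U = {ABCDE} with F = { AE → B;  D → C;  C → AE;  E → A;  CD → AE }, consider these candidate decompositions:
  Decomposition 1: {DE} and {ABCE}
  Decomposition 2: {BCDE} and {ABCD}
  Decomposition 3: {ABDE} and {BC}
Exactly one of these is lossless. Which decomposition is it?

Decomposition 2

Decomposition 1: common = {E}, closure = {ABE} → lossy.
Decomposition 2: common = {BCD}, closure = {ABCDE} → lossless.
Decomposition 3: common = {B}, closure = {B} → lossy.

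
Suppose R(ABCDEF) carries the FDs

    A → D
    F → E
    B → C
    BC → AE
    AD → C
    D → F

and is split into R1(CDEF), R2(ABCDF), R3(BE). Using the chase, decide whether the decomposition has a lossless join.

Chase test. Columns are ABCDEF; row i has aⱼ where attribute j ∈ Ri, else bᵢⱼ.
Initial tableau (one row per fragment):
  row 1: b11 b12 a3 a4 a5 a6
  row 2: a1 a2 a3 a4 b25 a6
  row 3: b31 a2 b33 b34 a5 b36
Rows 1 and 2 agree on F; apply F→E and equate their E entries.
Rows 2 and 3 agree on B; apply B→C and equate their C entries.
Rows 2 and 3 agree on BC; apply BC→AE and equate their AE entries.
Rows 2 and 3 agree on A; apply A→D and equate their D entries.
Rows 1 and 3 agree on D; apply D→F and equate their F entries.
Row 2 is now all distinguished symbols — the join is lossless.

Yes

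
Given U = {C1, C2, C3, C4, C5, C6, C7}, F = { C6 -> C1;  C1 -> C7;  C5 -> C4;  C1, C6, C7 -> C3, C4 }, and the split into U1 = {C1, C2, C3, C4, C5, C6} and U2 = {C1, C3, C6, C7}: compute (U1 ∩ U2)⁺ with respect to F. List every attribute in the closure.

C1, C3, C4, C6, C7

U1 ∩ U2 = {C1, C3, C6}.
C1 → C7 applies, adding C7
C1, C6, C7 → C3, C4 applies, adding C4
Closure: {C1, C3, C4, C6, C7}.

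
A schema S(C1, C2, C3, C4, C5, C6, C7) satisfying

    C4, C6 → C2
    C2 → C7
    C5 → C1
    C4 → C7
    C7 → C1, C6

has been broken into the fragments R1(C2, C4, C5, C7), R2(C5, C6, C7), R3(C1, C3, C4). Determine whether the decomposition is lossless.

Chase test. Columns are C1, C2, C3, C4, C5, C6, C7; row i has aⱼ where attribute j ∈ Ri, else bᵢⱼ.
Initial tableau (one row per fragment):
  row 1: b11 a2 b13 a4 a5 b16 a7
  row 2: b21 b22 b23 b24 a5 a6 a7
  row 3: a1 b32 a3 a4 b35 b36 b37
Rows 1 and 2 agree on C5; apply C5→C1 and equate their C1 entries.
Rows 1 and 3 agree on C4; apply C4→C7 and equate their C7 entries.
Rows 1 and 2 agree on C7; apply C7→C1, C6 and equate their C1, C6 entries.
Rows 1 and 3 agree on C7; apply C7→C1, C6 and equate their C1, C6 entries.
Rows 1 and 3 agree on C4, C6; apply C4, C6→C2 and equate their C2 entries.
No row becomes fully distinguished — the join is lossy.

No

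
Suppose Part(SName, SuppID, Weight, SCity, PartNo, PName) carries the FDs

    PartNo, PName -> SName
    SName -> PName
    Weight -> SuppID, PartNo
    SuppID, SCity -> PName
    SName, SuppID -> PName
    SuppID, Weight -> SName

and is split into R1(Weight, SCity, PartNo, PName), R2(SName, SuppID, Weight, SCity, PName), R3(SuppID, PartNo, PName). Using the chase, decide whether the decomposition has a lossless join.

Yes

Chase test. Columns are SName, SuppID, Weight, SCity, PartNo, PName; row i has aⱼ where attribute j ∈ Ri, else bᵢⱼ.
Initial tableau (one row per fragment):
  row 1: b11 b12 a3 a4 a5 a6
  row 2: a1 a2 a3 a4 b25 a6
  row 3: b31 a2 b33 b34 a5 a6
Rows 1 and 3 agree on PartNo, PName; apply PartNo, PName→SName and equate their SName entries.
Rows 1 and 2 agree on Weight; apply Weight→SuppID, PartNo and equate their SuppID, PartNo entries.
Rows 1 and 2 agree on SuppID, Weight; apply SuppID, Weight→SName and equate their SName entries.
Row 1 is now all distinguished symbols — the join is lossless.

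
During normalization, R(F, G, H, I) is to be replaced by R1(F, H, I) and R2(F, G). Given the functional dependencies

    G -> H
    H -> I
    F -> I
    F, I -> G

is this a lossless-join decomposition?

Yes

Common attributes: R1 ∩ R2 = {F}.
Closure of {F}: F → I applies, adding I; F, I → G applies, adding G; G → H applies, adding H. So (F)⁺ = {F, G, H, I}.
This closure contains every attribute of R1, so R1 ∩ R2 → R1. The join is lossless.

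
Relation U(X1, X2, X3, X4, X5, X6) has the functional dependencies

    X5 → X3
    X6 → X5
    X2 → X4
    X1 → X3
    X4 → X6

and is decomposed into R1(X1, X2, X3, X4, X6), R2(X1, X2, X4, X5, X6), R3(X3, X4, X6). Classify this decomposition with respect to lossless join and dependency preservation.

Lossless test (chase): Rows 1 and 2 agree on X6; apply X6→X5 and equate their X5 entries. Rows 1 and 3 agree on X6; apply X6→X5 and equate their X5 entries. Rows 1 and 2 agree on X1; apply X1→X3 and equate their X3 entries. Row 1 is now all distinguished symbols — the join is lossless.
Dependency preservation: the restricted closure of {X5} across the fragments never reaches {X3}, so X5 → X3 cannot be enforced without a join — not preserved.

lossless but not dependency-preserving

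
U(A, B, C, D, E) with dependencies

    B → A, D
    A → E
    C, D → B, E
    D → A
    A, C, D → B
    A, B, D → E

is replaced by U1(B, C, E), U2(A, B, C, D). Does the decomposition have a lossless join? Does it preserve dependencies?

Lossless test: (B, C)⁺ = {A, B, C, D, E}, which contains all of one fragment — lossless.
Dependency preservation: the restricted closure of {A} across the fragments never reaches {E}, so A → E cannot be enforced without a join — not preserved.

lossless but not dependency-preserving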